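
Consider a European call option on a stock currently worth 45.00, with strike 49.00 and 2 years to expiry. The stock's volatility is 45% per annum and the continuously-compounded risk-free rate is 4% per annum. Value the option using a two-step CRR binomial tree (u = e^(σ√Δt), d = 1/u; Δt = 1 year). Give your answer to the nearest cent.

10.69

CRR parameters: u = e^(σ√Δt) = e^(0.45·√1) = 1.5683, d = 1/u = 0.6376
Per-period rate: rΔt = 0.04·1 = 0.04, so R = e^0.04 = 1.0408
Risk-neutral probability p = (e^0.04 − 0.6376)/(1.5683 − 0.6376) = 0.4032/0.9307 = 0.4332
Terminal stock prices: S_uu = 110.7, S_ud = 45, S_dd = 18.3
Terminal payoffs (S − K): max(61.68, 0) = 61.68, max(-4, 0) = 0, max(-30.7, 0) = 0
Node u (S = 70.57): V_u = e^(−0.04)·[0.4332·61.6821 + 0.5668·0.0000] = 25.6736
Node d (S = 28.69): V_d = e^(−0.04)·[0.4332·0.0000 + 0.5668·0.0000] = 0.0000
Node 0 (S = 45): V_0 = e^(−0.04)·[0.4332·25.6736 + 0.5668·0.0000] = 10.6860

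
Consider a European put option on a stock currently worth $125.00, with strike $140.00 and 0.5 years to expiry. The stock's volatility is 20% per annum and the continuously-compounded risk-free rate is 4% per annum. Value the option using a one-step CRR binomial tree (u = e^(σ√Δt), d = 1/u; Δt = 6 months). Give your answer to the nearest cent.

$14.32

CRR parameters: u = e^(σ√Δt) = e^(0.2·√0.5) = 1.1519, d = 1/u = 0.8681
Per-period rate: rΔt = 0.04·0.5 = 0.02, so R = e^0.02 = 1.0202
Risk-neutral probability p = (e^0.02 − 0.8681)/(1.1519 − 0.8681) = 0.1521/0.2838 = 0.5359
Terminal stock prices: S_u = 144, S_d = 108.5
Terminal payoffs (K − S): max(-3.989, 0) = 0, max(31.48, 0) = 31.48
Node 0 (S = 125): V_0 = e^(−0.02)·[0.5359·0.0000 + 0.4641·31.4846] = 14.3230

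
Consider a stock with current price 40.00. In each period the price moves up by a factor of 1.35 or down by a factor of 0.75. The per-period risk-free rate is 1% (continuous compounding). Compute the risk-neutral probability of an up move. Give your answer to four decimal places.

p = 0.4334

Risk-neutral probability p = (e^0.01 − 0.75)/(1.35 − 0.75) = 0.2601/0.6000 = 0.4334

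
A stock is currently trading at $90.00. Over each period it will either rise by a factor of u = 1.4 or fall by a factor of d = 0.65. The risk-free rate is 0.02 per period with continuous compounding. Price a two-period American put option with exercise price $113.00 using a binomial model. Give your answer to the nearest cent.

$34.52

Risk-neutral probability p = (e^0.02 − 0.65)/(1.4 − 0.65) = 0.3702/0.7500 = 0.4936
Terminal stock prices: S_uu = 176.4, S_ud = 81.9, S_dd = 38.03
Terminal payoffs (K − S): max(-63.4, 0) = 0, max(31.1, 0) = 31.1, max(74.97, 0) = 74.97
Node u (S = 126): continuation = e^(−0.02)·[0.4936·0.0000 + 0.5064·31.1000] = 15.4371; exercise value = 0.0000 ≤ continuation, so V_u = 15.4371
Node d (S = 58.5): continuation = e^(−0.02)·[0.4936·31.1000 + 0.5064·74.9750] = 52.2625; exercise value = 54.5000 > continuation, so V_d = 54.5000 (exercise)
Node 0 (S = 90): continuation = e^(−0.02)·[0.4936·15.4371 + 0.5064·54.5000] = 34.5211; exercise value = 23.0000 ≤ continuation, so V_0 = 34.5211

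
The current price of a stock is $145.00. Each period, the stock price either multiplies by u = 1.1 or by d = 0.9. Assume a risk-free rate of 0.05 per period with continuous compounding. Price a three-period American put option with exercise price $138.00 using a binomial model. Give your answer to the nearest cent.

$2.08

Risk-neutral probability p = (e^0.05 − 0.9)/(1.1 − 0.9) = 0.1513/0.2000 = 0.7564
Terminal stock prices: S_uuu = 193, S_uud = 157.9, S_udd = 129.2, S_ddd = 105.7
Terminal payoffs (K − S): max(-55, 0) = 0, max(-19.91, 0) = 0, max(8.805, 0) = 8.805, max(32.29, 0) = 32.29
Node uu (S = 175.5): continuation = e^(−0.05)·[0.7564·0.0000 + 0.2436·0.0000] = 0.0000; exercise value = 0.0000 ≤ continuation, so V_uu = 0.0000
Node ud (S = 143.6): continuation = e^(−0.05)·[0.7564·0.0000 + 0.2436·8.8050] = 2.0407; exercise value = 0.0000 ≤ continuation, so V_ud = 2.0407
Node dd (S = 117.5): continuation = e^(−0.05)·[0.7564·8.8050 + 0.2436·32.2950] = 13.8197; exercise value = 20.5500 > continuation, so V_dd = 20.5500 (exercise)
Node u (S = 159.5): continuation = e^(−0.05)·[0.7564·0.0000 + 0.2436·2.0407] = 0.4729; exercise value = 0.0000 ≤ continuation, so V_u = 0.4729
Node d (S = 130.5): continuation = e^(−0.05)·[0.7564·2.0407 + 0.2436·20.5500] = 6.2309; exercise value = 7.5000 > continuation, so V_d = 7.5000 (exercise)
Node 0 (S = 145): continuation = e^(−0.05)·[0.7564·0.4729 + 0.2436·7.5000] = 2.0785; exercise value = 0.0000 ≤ continuation, so V_0 = 2.0785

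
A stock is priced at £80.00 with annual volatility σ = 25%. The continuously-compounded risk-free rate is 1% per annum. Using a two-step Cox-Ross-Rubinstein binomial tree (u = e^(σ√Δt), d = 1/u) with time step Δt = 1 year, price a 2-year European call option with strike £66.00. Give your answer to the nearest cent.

£20.34

CRR parameters: u = e^(σ√Δt) = e^(0.25·√1) = 1.2840, d = 1/u = 0.7788
Per-period rate: rΔt = 0.01·1 = 0.01, so R = e^0.01 = 1.0101
Risk-neutral probability p = (e^0.01 − 0.7788)/(1.2840 − 0.7788) = 0.2312/0.5052 = 0.4577
Terminal stock prices: S_uu = 131.9, S_ud = 80, S_dd = 48.52
Terminal payoffs (S − K): max(65.9, 0) = 65.9, max(14, 0) = 14, max(-17.48, 0) = 0
Node u (S = 102.7): V_u = e^(−0.01)·[0.4577·65.8977 + 0.5423·14.0000] = 37.3787
Node d (S = 62.3): V_d = e^(−0.01)·[0.4577·14.0000 + 0.5423·0.0000] = 6.3443
Node 0 (S = 80): V_0 = e^(−0.01)·[0.4577·37.3787 + 0.5423·6.3443] = 20.3448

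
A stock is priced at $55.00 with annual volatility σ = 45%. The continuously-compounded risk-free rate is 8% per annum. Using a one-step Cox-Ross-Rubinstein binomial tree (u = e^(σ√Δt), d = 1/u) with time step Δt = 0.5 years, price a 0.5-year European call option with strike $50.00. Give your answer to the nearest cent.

$11.91

CRR parameters: u = e^(σ√Δt) = e^(0.45·√0.5) = 1.3746, d = 1/u = 0.7275
Per-period rate: rΔt = 0.08·0.5 = 0.04, so R = e^0.04 = 1.0408
Risk-neutral probability p = (e^0.04 − 0.7275)/(1.3746 − 0.7275) = 0.3134/0.6472 = 0.4842
Terminal stock prices: S_u = 75.61, S_d = 40.01
Terminal payoffs (S − K): max(25.61, 0) = 25.61, max(-9.99, 0) = 0
Node 0 (S = 55): V_0 = e^(−0.04)·[0.4842·25.6057 + 0.5158·0.0000] = 11.9115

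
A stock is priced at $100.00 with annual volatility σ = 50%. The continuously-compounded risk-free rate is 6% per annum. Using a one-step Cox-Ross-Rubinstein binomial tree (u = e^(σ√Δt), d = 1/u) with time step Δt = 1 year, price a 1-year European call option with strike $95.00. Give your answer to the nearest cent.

$28.75

CRR parameters: u = e^(σ√Δt) = e^(0.5·√1) = 1.6487, d = 1/u = 0.6065
Per-period rate: rΔt = 0.06·1 = 0.06, so R = e^0.06 = 1.0618
Risk-neutral probability p = (e^0.06 − 0.6065)/(1.6487 − 0.6065) = 0.4553/1.0422 = 0.4369
Terminal stock prices: S_u = 164.9, S_d = 60.65
Terminal payoffs (S − K): max(69.87, 0) = 69.87, max(-34.35, 0) = 0
Node 0 (S = 100): V_0 = e^(−0.06)·[0.4369·69.8721 + 0.5631·0.0000] = 28.7477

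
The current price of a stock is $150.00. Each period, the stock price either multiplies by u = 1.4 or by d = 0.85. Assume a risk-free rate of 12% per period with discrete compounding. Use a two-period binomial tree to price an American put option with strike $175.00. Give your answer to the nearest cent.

Risk-neutral probability p = (1 + 0.12 − 0.85)/(1.4 − 0.85) = 0.2700/0.5500 = 0.4909
Terminal stock prices: S_uu = 294, S_ud = 178.5, S_dd = 108.4
Terminal payoffs (K − S): max(-119, 0) = 0, max(-3.5, 0) = 0, max(66.63, 0) = 66.63
Node u (S = 210): continuation = 1/1.12·[0.4909·0.0000 + 0.5091·0.0000] = 0.0000; exercise value = 0.0000 ≤ continuation, so V_u = 0.0000
Node d (S = 127.5): continuation = 1/1.12·[0.4909·0.0000 + 0.5091·66.6250] = 30.2841; exercise value = 47.5000 > continuation, so V_d = 47.5000 (exercise)
Node 0 (S = 150): continuation = 1/1.12·[0.4909·0.0000 + 0.5091·47.5000] = 21.5909; exercise value = 25.0000 > continuation, so V_0 = 25.0000 (exercise)

$25.00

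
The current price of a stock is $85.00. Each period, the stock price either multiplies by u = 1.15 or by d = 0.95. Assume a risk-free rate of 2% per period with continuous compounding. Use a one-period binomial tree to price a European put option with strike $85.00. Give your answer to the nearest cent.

$2.70

Risk-neutral probability p = (e^0.02 − 0.95)/(1.15 − 0.95) = 0.0702/0.2000 = 0.3510
Terminal stock prices: S_u = 97.75, S_d = 80.75
Terminal payoffs (K − S): max(-12.75, 0) = 0, max(4.25, 0) = 4.25
Node 0 (S = 85): V_0 = e^(−0.02)·[0.3510·0.0000 + 0.6490·4.2500] = 2.7036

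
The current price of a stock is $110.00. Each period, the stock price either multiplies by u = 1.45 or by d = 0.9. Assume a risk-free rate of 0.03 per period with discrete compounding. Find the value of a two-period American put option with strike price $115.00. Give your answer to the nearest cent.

$14.24

Risk-neutral probability p = (1 + 0.03 − 0.9)/(1.45 − 0.9) = 0.1300/0.5500 = 0.2364
Terminal stock prices: S_uu = 231.3, S_ud = 143.6, S_dd = 89.1
Terminal payoffs (K − S): max(-116.3, 0) = 0, max(-28.55, 0) = 0, max(25.9, 0) = 25.9
Node u (S = 159.5): continuation = 1/1.03·[0.2364·0.0000 + 0.7636·0.0000] = 0.0000; exercise value = 0.0000 ≤ continuation, so V_u = 0.0000
Node d (S = 99): continuation = 1/1.03·[0.2364·0.0000 + 0.7636·25.9000] = 19.2021; exercise value = 16.0000 ≤ continuation, so V_d = 19.2021
Node 0 (S = 110): continuation = 1/1.03·[0.2364·0.0000 + 0.7636·19.2021] = 14.2363; exercise value = 5.0000 ≤ continuation, so V_0 = 14.2363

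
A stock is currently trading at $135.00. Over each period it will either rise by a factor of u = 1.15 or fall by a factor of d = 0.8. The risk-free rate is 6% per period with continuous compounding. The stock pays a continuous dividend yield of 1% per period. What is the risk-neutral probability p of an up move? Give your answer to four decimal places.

Per-period risk-free factor R = e^0.06 = 1.0618; dividend-adjusted growth = e^(0.06−0.01) = 1.0513.
Risk-neutral probability p = (1.0513 − 0.8)/(1.15 − 0.8) = 0.2513/0.3500 = 0.7179

p = 0.7179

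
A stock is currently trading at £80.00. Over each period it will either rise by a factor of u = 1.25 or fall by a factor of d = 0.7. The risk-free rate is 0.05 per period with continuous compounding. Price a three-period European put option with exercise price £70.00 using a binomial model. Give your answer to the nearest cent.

Risk-neutral probability p = (e^0.05 − 0.7)/(1.25 − 0.7) = 0.3513/0.5500 = 0.6387
Terminal stock prices: S_uuu = 156.2, S_uud = 87.5, S_udd = 49, S_ddd = 27.44
Terminal payoffs (K − S): max(-86.25, 0) = 0, max(-17.5, 0) = 0, max(21, 0) = 21, max(42.56, 0) = 42.56
Node uu (S = 125): V_uu = e^(−0.05)·[0.6387·0.0000 + 0.3613·0.0000] = 0.0000
Node ud (S = 70): V_ud = e^(−0.05)·[0.6387·0.0000 + 0.3613·21.0000] = 7.2178
Node dd (S = 39.2): V_dd = e^(−0.05)·[0.6387·21.0000 + 0.3613·42.5600] = 27.3861
Node u (S = 100): V_u = e^(−0.05)·[0.6387·0.0000 + 0.3613·7.2178] = 2.4808
Node d (S = 56): V_d = e^(−0.05)·[0.6387·7.2178 + 0.3613·27.3861] = 13.7977
Node 0 (S = 80): V_0 = e^(−0.05)·[0.6387·2.4808 + 0.3613·13.7977] = 6.2494

£6.25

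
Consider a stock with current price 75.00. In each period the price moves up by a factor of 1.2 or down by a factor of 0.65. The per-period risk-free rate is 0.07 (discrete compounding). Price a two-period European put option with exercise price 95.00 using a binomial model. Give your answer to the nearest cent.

14.60

Risk-neutral probability p = (1 + 0.07 − 0.65)/(1.2 − 0.65) = 0.4200/0.5500 = 0.7636
Terminal stock prices: S_uu = 108, S_ud = 58.5, S_dd = 31.69
Terminal payoffs (K − S): max(-13, 0) = 0, max(36.5, 0) = 36.5, max(63.31, 0) = 63.31
Node u (S = 90): V_u = 1/1.07·[0.7636·0.0000 + 0.2364·36.5000] = 8.0629
Node d (S = 48.75): V_d = 1/1.07·[0.7636·36.5000 + 0.2364·63.3125] = 40.0350
Node 0 (S = 75): V_0 = 1/1.07·[0.7636·8.0629 + 0.2364·40.0350] = 14.5981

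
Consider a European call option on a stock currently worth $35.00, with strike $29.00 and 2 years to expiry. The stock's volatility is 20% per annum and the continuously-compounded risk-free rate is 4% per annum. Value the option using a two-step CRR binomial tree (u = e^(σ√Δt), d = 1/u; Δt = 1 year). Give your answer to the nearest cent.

$9.26

CRR parameters: u = e^(σ√Δt) = e^(0.2·√1) = 1.2214, d = 1/u = 0.8187
Per-period rate: rΔt = 0.04·1 = 0.04, so R = e^0.04 = 1.0408
Risk-neutral probability p = (e^0.04 − 0.8187)/(1.2214 − 0.8187) = 0.2221/0.4027 = 0.5515
Terminal stock prices: S_uu = 52.21, S_ud = 35, S_dd = 23.46
Terminal payoffs (S − K): max(23.21, 0) = 23.21, max(6, 0) = 6, max(-5.539, 0) = 0
Node u (S = 42.75): V_u = e^(−0.04)·[0.5515·23.2139 + 0.4485·6.0000] = 14.8862
Node d (S = 28.66): V_d = e^(−0.04)·[0.5515·6.0000 + 0.4485·0.0000] = 3.1793
Node 0 (S = 35): V_0 = e^(−0.04)·[0.5515·14.8862 + 0.4485·3.1793] = 9.2580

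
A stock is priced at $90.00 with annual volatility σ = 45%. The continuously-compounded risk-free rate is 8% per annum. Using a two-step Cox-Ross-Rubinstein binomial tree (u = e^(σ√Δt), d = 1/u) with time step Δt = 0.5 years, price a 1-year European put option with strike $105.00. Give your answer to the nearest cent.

CRR parameters: u = e^(σ√Δt) = e^(0.45·√0.5) = 1.3746, d = 1/u = 0.7275
Per-period rate: rΔt = 0.08·0.5 = 0.04, so R = e^0.04 = 1.0408
Risk-neutral probability p = (e^0.04 − 0.7275)/(1.3746 − 0.7275) = 0.3134/0.6472 = 0.4842
Terminal stock prices: S_uu = 170.1, S_ud = 90, S_dd = 47.63
Terminal payoffs (K − S): max(-65.07, 0) = 0, max(15, 0) = 15, max(57.37, 0) = 57.37
Node u (S = 123.7): V_u = e^(−0.04)·[0.4842·0.0000 + 0.5158·15.0000] = 7.4340
Node d (S = 65.47): V_d = e^(−0.04)·[0.4842·15.0000 + 0.5158·57.3723] = 35.4116
Node 0 (S = 90): V_0 = e^(−0.04)·[0.4842·7.4340 + 0.5158·35.4116] = 21.0082

$21.01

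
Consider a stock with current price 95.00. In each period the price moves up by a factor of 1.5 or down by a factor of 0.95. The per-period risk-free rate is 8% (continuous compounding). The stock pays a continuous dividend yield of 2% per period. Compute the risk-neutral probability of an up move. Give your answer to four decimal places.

Per-period risk-free factor R = e^0.08 = 1.0833; dividend-adjusted growth = e^(0.08−0.02) = 1.0618.
Risk-neutral probability p = (1.0618 − 0.95)/(1.5 − 0.95) = 0.1118/0.5500 = 0.2033

p = 0.2033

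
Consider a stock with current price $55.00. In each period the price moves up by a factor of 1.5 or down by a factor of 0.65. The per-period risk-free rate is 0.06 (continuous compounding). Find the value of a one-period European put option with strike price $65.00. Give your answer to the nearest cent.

$14.20

Risk-neutral probability p = (e^0.06 − 0.65)/(1.5 − 0.65) = 0.4118/0.8500 = 0.4845
Terminal stock prices: S_u = 82.5, S_d = 35.75
Terminal payoffs (K − S): max(-17.5, 0) = 0, max(29.25, 0) = 29.25
Node 0 (S = 55): V_0 = e^(−0.06)·[0.4845·0.0000 + 0.5155·29.2500] = 14.1999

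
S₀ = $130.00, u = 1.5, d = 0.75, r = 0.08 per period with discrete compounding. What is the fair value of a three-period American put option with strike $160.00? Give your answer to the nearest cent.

$37.92

Risk-neutral probability p = (1 + 0.08 − 0.75)/(1.5 − 0.75) = 0.3300/0.7500 = 0.4400
Terminal stock prices: S_uuu = 438.8, S_uud = 219.4, S_udd = 109.7, S_ddd = 54.84
Terminal payoffs (K − S): max(-278.8, 0) = 0, max(-59.38, 0) = 0, max(50.31, 0) = 50.31, max(105.2, 0) = 105.2
Node uu (S = 292.5): continuation = 1/1.08·[0.4400·0.0000 + 0.5600·0.0000] = 0.0000; exercise value = 0.0000 ≤ continuation, so V_uu = 0.0000
Node ud (S = 146.2): continuation = 1/1.08·[0.4400·0.0000 + 0.5600·50.3125] = 26.0880; exercise value = 13.7500 ≤ continuation, so V_ud = 26.0880
Node dd (S = 73.12): continuation = 1/1.08·[0.4400·50.3125 + 0.5600·105.1562] = 75.0231; exercise value = 86.8750 > continuation, so V_dd = 86.8750 (exercise)
Node u (S = 195): continuation = 1/1.08·[0.4400·0.0000 + 0.5600·26.0880] = 13.5271; exercise value = 0.0000 ≤ continuation, so V_u = 13.5271
Node d (S = 97.5): continuation = 1/1.08·[0.4400·26.0880 + 0.5600·86.8750] = 55.6747; exercise value = 62.5000 > continuation, so V_d = 62.5000 (exercise)
Node 0 (S = 130): continuation = 1/1.08·[0.4400·13.5271 + 0.5600·62.5000] = 37.9184; exercise value = 30.0000 ≤ continuation, so V_0 = 37.9184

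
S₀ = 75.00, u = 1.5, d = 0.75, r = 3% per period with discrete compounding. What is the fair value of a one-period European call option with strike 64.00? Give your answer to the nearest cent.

17.58

Risk-neutral probability p = (1 + 0.03 − 0.75)/(1.5 − 0.75) = 0.2800/0.7500 = 0.3733
Terminal stock prices: S_u = 112.5, S_d = 56.25
Terminal payoffs (S − K): max(48.5, 0) = 48.5, max(-7.75, 0) = 0
Node 0 (S = 75): V_0 = 1/1.03·[0.3733·48.5000 + 0.6267·0.0000] = 17.5793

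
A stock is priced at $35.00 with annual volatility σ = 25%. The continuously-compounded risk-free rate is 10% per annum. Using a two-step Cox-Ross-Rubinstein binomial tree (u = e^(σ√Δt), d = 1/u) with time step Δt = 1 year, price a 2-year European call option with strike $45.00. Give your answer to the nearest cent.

$4.34

CRR parameters: u = e^(σ√Δt) = e^(0.25·√1) = 1.2840, d = 1/u = 0.7788
Per-period rate: rΔt = 0.1·1 = 0.1, so R = e^0.1 = 1.1052
Risk-neutral probability p = (e^0.1 − 0.7788)/(1.2840 − 0.7788) = 0.3264/0.5052 = 0.6460
Terminal stock prices: S_uu = 57.71, S_ud = 35, S_dd = 21.23
Terminal payoffs (S − K): max(12.71, 0) = 12.71, max(-10, 0) = 0, max(-23.77, 0) = 0
Node u (S = 44.94): V_u = e^(−0.1)·[0.6460·12.7052 + 0.3540·0.0000] = 7.4264
Node d (S = 27.26): V_d = e^(−0.1)·[0.6460·0.0000 + 0.3540·0.0000] = 0.0000
Node 0 (S = 35): V_0 = e^(−0.1)·[0.6460·7.4264 + 0.3540·0.0000] = 4.3409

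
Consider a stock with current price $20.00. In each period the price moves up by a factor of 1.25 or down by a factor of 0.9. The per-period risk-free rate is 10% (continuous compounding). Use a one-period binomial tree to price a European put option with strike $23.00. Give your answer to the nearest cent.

Risk-neutral probability p = (e^0.1 − 0.9)/(1.25 − 0.9) = 0.2052/0.3500 = 0.5862
Terminal stock prices: S_u = 25, S_d = 18
Terminal payoffs (K − S): max(-2, 0) = 0, max(5, 0) = 5
Node 0 (S = 20): V_0 = e^(−0.1)·[0.5862·0.0000 + 0.4138·5.0000] = 1.8721

$1.87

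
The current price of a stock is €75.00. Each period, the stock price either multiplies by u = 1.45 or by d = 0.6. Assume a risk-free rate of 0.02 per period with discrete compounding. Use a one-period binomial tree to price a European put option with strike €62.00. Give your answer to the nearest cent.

Risk-neutral probability p = (1 + 0.02 − 0.6)/(1.45 − 0.6) = 0.4200/0.8500 = 0.4941
Terminal stock prices: S_u = 108.8, S_d = 45
Terminal payoffs (K − S): max(-46.75, 0) = 0, max(17, 0) = 17
Node 0 (S = 75): V_0 = 1/1.02·[0.4941·0.0000 + 0.5059·17.0000] = 8.4314

€8.43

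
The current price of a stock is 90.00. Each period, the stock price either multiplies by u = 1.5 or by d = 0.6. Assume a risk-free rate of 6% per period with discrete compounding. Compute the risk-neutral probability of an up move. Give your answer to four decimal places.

Risk-neutral probability p = (1 + 0.06 − 0.6)/(1.5 − 0.6) = 0.4600/0.9000 = 0.5111

p = 0.5111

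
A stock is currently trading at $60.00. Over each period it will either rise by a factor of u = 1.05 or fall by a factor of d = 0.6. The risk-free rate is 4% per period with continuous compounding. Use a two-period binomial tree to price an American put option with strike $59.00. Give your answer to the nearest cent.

Risk-neutral probability p = (e^0.04 − 0.6)/(1.05 − 0.6) = 0.4408/0.4500 = 0.9796
Terminal stock prices: S_uu = 66.15, S_ud = 37.8, S_dd = 21.6
Terminal payoffs (K − S): max(-7.15, 0) = 0, max(21.2, 0) = 21.2, max(37.4, 0) = 37.4
Node u (S = 63): continuation = e^(−0.04)·[0.9796·0.0000 + 0.0204·21.2000] = 0.4159; exercise value = 0.0000 ≤ continuation, so V_u = 0.4159
Node d (S = 36): continuation = e^(−0.04)·[0.9796·21.2000 + 0.0204·37.4000] = 20.6866; exercise value = 23.0000 > continuation, so V_d = 23.0000 (exercise)
Node 0 (S = 60): continuation = e^(−0.04)·[0.9796·0.4159 + 0.0204·23.0000] = 0.8427; exercise value = 0.0000 ≤ continuation, so V_0 = 0.8427

$0.84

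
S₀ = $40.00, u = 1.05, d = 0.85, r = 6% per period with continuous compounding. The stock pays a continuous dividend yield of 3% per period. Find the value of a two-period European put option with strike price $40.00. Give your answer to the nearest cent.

$0.77

Per-period risk-free factor R = e^0.06 = 1.0618; dividend-adjusted growth = e^(0.06−0.03) = 1.0305.
Risk-neutral probability p = (1.0305 − 0.85)/(1.05 − 0.85) = 0.1805/0.2000 = 0.9023
Terminal stock prices: S_uu = 44.1, S_ud = 35.7, S_dd = 28.9
Terminal payoffs (K − S): max(-4.1, 0) = 0, max(4.3, 0) = 4.3, max(11.1, 0) = 11.1
Node u (S = 42): V_u = e^(−0.06)·[0.9023·0.0000 + 0.0977·4.3000] = 0.3958
Node d (S = 34): V_d = e^(−0.06)·[0.9023·4.3000 + 0.0977·11.1000] = 4.6754
Node 0 (S = 40): V_0 = e^(−0.06)·[0.9023·0.3958 + 0.0977·4.6754] = 0.7666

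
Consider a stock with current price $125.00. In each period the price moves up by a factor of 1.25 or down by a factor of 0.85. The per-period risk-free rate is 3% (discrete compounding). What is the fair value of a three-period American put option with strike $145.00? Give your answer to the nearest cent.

$24.69

Risk-neutral probability p = (1 + 0.03 − 0.85)/(1.25 − 0.85) = 0.1800/0.4000 = 0.4500
Terminal stock prices: S_uuu = 244.1, S_uud = 166, S_udd = 112.9, S_ddd = 76.77
Terminal payoffs (K − S): max(-99.14, 0) = 0, max(-21.02, 0) = 0, max(32.11, 0) = 32.11, max(68.23, 0) = 68.23
Node uu (S = 195.3): continuation = 1/1.03·[0.4500·0.0000 + 0.5500·0.0000] = 0.0000; exercise value = 0.0000 ≤ continuation, so V_uu = 0.0000
Node ud (S = 132.8): continuation = 1/1.03·[0.4500·0.0000 + 0.5500·32.1094] = 17.1458; exercise value = 12.1875 ≤ continuation, so V_ud = 17.1458
Node dd (S = 90.31): continuation = 1/1.03·[0.4500·32.1094 + 0.5500·68.2344] = 50.4642; exercise value = 54.6875 > continuation, so V_dd = 54.6875 (exercise)
Node u (S = 156.2): continuation = 1/1.03·[0.4500·0.0000 + 0.5500·17.1458] = 9.1555; exercise value = 0.0000 ≤ continuation, so V_u = 9.1555
Node d (S = 106.2): continuation = 1/1.03·[0.4500·17.1458 + 0.5500·54.6875] = 36.6929; exercise value = 38.7500 > continuation, so V_d = 38.7500 (exercise)
Node 0 (S = 125): continuation = 1/1.03·[0.4500·9.1555 + 0.5500·38.7500] = 24.6917; exercise value = 20.0000 ≤ continuation, so V_0 = 24.6917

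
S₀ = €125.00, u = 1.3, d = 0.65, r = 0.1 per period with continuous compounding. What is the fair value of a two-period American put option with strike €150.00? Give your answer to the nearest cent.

€26.27

Risk-neutral probability p = (e^0.1 − 0.65)/(1.3 − 0.65) = 0.4552/0.6500 = 0.7003
Terminal stock prices: S_uu = 211.3, S_ud = 105.6, S_dd = 52.81
Terminal payoffs (K − S): max(-61.25, 0) = 0, max(44.38, 0) = 44.38, max(97.19, 0) = 97.19
Node u (S = 162.5): continuation = e^(−0.1)·[0.7003·0.0000 + 0.2997·44.3750] = 12.0351; exercise value = 0.0000 ≤ continuation, so V_u = 12.0351
Node d (S = 81.25): continuation = e^(−0.1)·[0.7003·44.3750 + 0.2997·97.1875] = 54.4756; exercise value = 68.7500 > continuation, so V_d = 68.7500 (exercise)
Node 0 (S = 125): continuation = e^(−0.1)·[0.7003·12.0351 + 0.2997·68.7500] = 26.2716; exercise value = 25.0000 ≤ continuation, so V_0 = 26.2716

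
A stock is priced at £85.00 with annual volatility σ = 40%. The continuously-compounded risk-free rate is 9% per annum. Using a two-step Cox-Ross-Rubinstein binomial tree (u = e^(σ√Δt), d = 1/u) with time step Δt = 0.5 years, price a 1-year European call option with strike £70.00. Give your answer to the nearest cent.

£25.79

CRR parameters: u = e^(σ√Δt) = e^(0.4·√0.5) = 1.3269, d = 1/u = 0.7536
Per-period rate: rΔt = 0.09·0.5 = 0.045, so R = e^0.045 = 1.0460
Risk-neutral probability p = (e^0.045 − 0.7536)/(1.3269 − 0.7536) = 0.2924/0.5733 = 0.5100
Terminal stock prices: S_uu = 149.7, S_ud = 85, S_dd = 48.28
Terminal payoffs (S − K): max(79.66, 0) = 79.66, max(15, 0) = 15, max(-21.72, 0) = 0
Node u (S = 112.8): V_u = e^(−0.045)·[0.5100·79.6556 + 0.4900·15.0000] = 45.8664
Node d (S = 64.06): V_d = e^(−0.045)·[0.5100·15.0000 + 0.4900·0.0000] = 7.3141
Node 0 (S = 85): V_0 = e^(−0.045)·[0.5100·45.8664 + 0.4900·7.3141] = 25.7905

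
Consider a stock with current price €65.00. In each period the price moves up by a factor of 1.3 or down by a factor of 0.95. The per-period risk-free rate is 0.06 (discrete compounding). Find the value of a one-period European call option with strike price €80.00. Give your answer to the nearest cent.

€1.33

Risk-neutral probability p = (1 + 0.06 − 0.95)/(1.3 − 0.95) = 0.1100/0.3500 = 0.3143
Terminal stock prices: S_u = 84.5, S_d = 61.75
Terminal payoffs (S − K): max(4.5, 0) = 4.5, max(-18.25, 0) = 0
Node 0 (S = 65): V_0 = 1/1.06·[0.3143·4.5000 + 0.6857·0.0000] = 1.3342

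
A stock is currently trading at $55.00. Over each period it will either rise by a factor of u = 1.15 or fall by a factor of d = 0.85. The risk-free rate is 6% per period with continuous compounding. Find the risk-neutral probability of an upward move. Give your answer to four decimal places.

p = 0.7061

Risk-neutral probability p = (e^0.06 − 0.85)/(1.15 − 0.85) = 0.2118/0.3000 = 0.7061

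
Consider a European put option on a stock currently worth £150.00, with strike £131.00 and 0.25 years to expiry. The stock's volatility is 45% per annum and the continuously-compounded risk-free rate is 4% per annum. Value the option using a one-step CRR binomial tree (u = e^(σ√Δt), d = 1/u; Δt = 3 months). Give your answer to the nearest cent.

CRR parameters: u = e^(σ√Δt) = e^(0.45·√0.25) = 1.2523, d = 1/u = 0.7985
Per-period rate: rΔt = 0.04·0.25 = 0.01, so R = e^0.01 = 1.0101
Risk-neutral probability p = (e^0.01 − 0.7985)/(1.2523 − 0.7985) = 0.2115/0.4538 = 0.4661
Terminal stock prices: S_u = 187.8, S_d = 119.8
Terminal payoffs (K − S): max(-56.85, 0) = 0, max(11.22, 0) = 11.22
Node 0 (S = 150): V_0 = e^(−0.01)·[0.4661·0.0000 + 0.5339·11.2226] = 5.9317

£5.93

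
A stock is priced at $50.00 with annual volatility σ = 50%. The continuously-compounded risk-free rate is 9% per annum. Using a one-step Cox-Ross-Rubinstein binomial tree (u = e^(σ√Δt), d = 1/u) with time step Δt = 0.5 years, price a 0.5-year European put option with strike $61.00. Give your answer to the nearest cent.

CRR parameters: u = e^(σ√Δt) = e^(0.5·√0.5) = 1.4241, d = 1/u = 0.7022
Per-period rate: rΔt = 0.09·0.5 = 0.045, so R = e^0.045 = 1.0460
Risk-neutral probability p = (e^0.045 − 0.7022)/(1.4241 − 0.7022) = 0.3438/0.7219 = 0.4763
Terminal stock prices: S_u = 71.21, S_d = 35.11
Terminal payoffs (K − S): max(-10.21, 0) = 0, max(25.89, 0) = 25.89
Node 0 (S = 50): V_0 = e^(−0.045)·[0.4763·0.0000 + 0.5237·25.8906] = 12.9628

$12.96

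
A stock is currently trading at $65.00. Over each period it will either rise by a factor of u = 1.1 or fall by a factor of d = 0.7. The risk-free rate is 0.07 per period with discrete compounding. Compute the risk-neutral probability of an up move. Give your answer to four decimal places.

p = 0.9250

Risk-neutral probability p = (1 + 0.07 − 0.7)/(1.1 − 0.7) = 0.3700/0.4000 = 0.9250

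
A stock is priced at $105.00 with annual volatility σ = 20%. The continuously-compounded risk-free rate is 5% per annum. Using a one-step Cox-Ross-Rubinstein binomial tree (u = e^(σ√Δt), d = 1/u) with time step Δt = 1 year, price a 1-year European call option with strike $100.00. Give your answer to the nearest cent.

$15.52

CRR parameters: u = e^(σ√Δt) = e^(0.2·√1) = 1.2214, d = 1/u = 0.8187
Per-period rate: rΔt = 0.05·1 = 0.05, so R = e^0.05 = 1.0513
Risk-neutral probability p = (e^0.05 − 0.8187)/(1.2214 − 0.8187) = 0.2325/0.4027 = 0.5775
Terminal stock prices: S_u = 128.2, S_d = 85.97
Terminal payoffs (S − K): max(28.25, 0) = 28.25, max(-14.03, 0) = 0
Node 0 (S = 105): V_0 = e^(−0.05)·[0.5775·28.2473 + 0.4225·0.0000] = 15.5170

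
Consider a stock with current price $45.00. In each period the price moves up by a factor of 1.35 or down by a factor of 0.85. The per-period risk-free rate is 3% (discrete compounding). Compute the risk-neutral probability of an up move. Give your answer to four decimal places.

p = 0.3600

Risk-neutral probability p = (1 + 0.03 − 0.85)/(1.35 − 0.85) = 0.1800/0.5000 = 0.3600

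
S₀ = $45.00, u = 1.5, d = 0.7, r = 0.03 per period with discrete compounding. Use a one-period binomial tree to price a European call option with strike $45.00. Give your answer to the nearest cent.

Risk-neutral probability p = (1 + 0.03 − 0.7)/(1.5 − 0.7) = 0.3300/0.8000 = 0.4125
Terminal stock prices: S_u = 67.5, S_d = 31.5
Terminal payoffs (S − K): max(22.5, 0) = 22.5, max(-13.5, 0) = 0
Node 0 (S = 45): V_0 = 1/1.03·[0.4125·22.5000 + 0.5875·0.0000] = 9.0109

$9.01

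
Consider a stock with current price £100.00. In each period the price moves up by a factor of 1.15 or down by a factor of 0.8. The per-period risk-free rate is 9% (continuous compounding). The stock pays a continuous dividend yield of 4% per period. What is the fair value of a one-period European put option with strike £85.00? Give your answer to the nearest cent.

Per-period risk-free factor R = e^0.09 = 1.0942; dividend-adjusted growth = e^(0.09−0.04) = 1.0513.
Risk-neutral probability p = (1.0513 − 0.8)/(1.15 − 0.8) = 0.2513/0.3500 = 0.7179
Terminal stock prices: S_u = 115, S_d = 80
Terminal payoffs (K − S): max(-30, 0) = 0, max(5, 0) = 5
Node 0 (S = 100): V_0 = e^(−0.09)·[0.7179·0.0000 + 0.2821·5.0000] = 1.2890

£1.29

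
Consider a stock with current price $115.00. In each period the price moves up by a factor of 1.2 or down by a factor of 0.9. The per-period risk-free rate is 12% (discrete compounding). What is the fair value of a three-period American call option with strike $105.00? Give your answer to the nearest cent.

$40.55

Risk-neutral probability p = (1 + 0.12 − 0.9)/(1.2 − 0.9) = 0.2200/0.3000 = 0.7333
Terminal stock prices: S_uuu = 198.7, S_uud = 149, S_udd = 111.8, S_ddd = 83.84
Terminal payoffs (S − K): max(93.72, 0) = 93.72, max(44.04, 0) = 44.04, max(6.78, 0) = 6.78, max(-21.16, 0) = 0
Node uu (S = 165.6): continuation = 1/1.12·[0.7333·93.7200 + 0.2667·44.0400] = 71.8500; exercise value = 60.6000 ≤ continuation, so V_uu = 71.8500
Node ud (S = 124.2): continuation = 1/1.12·[0.7333·44.0400 + 0.2667·6.7800] = 30.4500; exercise value = 19.2000 ≤ continuation, so V_ud = 30.4500
Node dd (S = 93.15): continuation = 1/1.12·[0.7333·6.7800 + 0.2667·0.0000] = 4.4393; exercise value = 0.0000 ≤ continuation, so V_dd = 4.4393
Node u (S = 138): continuation = 1/1.12·[0.7333·71.8500 + 0.2667·30.4500] = 54.2946; exercise value = 33.0000 ≤ continuation, so V_u = 54.2946
Node d (S = 103.5): continuation = 1/1.12·[0.7333·30.4500 + 0.2667·4.4393] = 20.9945; exercise value = 0.0000 ≤ continuation, so V_d = 20.9945
Node 0 (S = 115): continuation = 1/1.12·[0.7333·54.2946 + 0.2667·20.9945] = 40.5487; exercise value = 10.0000 ≤ continuation, so V_0 = 40.5487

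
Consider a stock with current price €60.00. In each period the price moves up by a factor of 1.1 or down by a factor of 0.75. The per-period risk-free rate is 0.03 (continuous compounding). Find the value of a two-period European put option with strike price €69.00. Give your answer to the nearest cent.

€7.16

Risk-neutral probability p = (e^0.03 − 0.75)/(1.1 − 0.75) = 0.2805/0.3500 = 0.8013
Terminal stock prices: S_uu = 72.6, S_ud = 49.5, S_dd = 33.75
Terminal payoffs (K − S): max(-3.6, 0) = 0, max(19.5, 0) = 19.5, max(35.25, 0) = 35.25
Node u (S = 66): V_u = e^(−0.03)·[0.8013·0.0000 + 0.1987·19.5000] = 3.7602
Node d (S = 45): V_d = e^(−0.03)·[0.8013·19.5000 + 0.1987·35.2500] = 21.9607
Node 0 (S = 60): V_0 = e^(−0.03)·[0.8013·3.7602 + 0.1987·21.9607] = 7.1586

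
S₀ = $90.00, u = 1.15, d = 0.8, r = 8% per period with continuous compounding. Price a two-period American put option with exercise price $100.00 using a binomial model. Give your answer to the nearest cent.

$10.00

Risk-neutral probability p = (e^0.08 − 0.8)/(1.15 − 0.8) = 0.2833/0.3500 = 0.8094
Terminal stock prices: S_uu = 119, S_ud = 82.8, S_dd = 57.6
Terminal payoffs (K − S): max(-19.02, 0) = 0, max(17.2, 0) = 17.2, max(42.4, 0) = 42.4
Node u (S = 103.5): continuation = e^(−0.08)·[0.8094·0.0000 + 0.1906·17.2000] = 3.0264; exercise value = 0.0000 ≤ continuation, so V_u = 3.0264
Node d (S = 72): continuation = e^(−0.08)·[0.8094·17.2000 + 0.1906·42.4000] = 20.3116; exercise value = 28.0000 > continuation, so V_d = 28.0000 (exercise)
Node 0 (S = 90): continuation = e^(−0.08)·[0.8094·3.0264 + 0.1906·28.0000] = 7.1879; exercise value = 10.0000 > continuation, so V_0 = 10.0000 (exercise)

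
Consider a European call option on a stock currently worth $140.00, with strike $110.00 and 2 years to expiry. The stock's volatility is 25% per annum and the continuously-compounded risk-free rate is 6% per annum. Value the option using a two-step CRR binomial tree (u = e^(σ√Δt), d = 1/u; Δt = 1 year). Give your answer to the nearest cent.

$46.74

CRR parameters: u = e^(σ√Δt) = e^(0.25·√1) = 1.2840, d = 1/u = 0.7788
Per-period rate: rΔt = 0.06·1 = 0.06, so R = e^0.06 = 1.0618
Risk-neutral probability p = (e^0.06 − 0.7788)/(1.2840 − 0.7788) = 0.2830/0.5052 = 0.5602
Terminal stock prices: S_uu = 230.8, S_ud = 140, S_dd = 84.91
Terminal payoffs (S − K): max(120.8, 0) = 120.8, max(30, 0) = 30, max(-25.09, 0) = 0
Node u (S = 179.8): V_u = e^(−0.06)·[0.5602·120.8210 + 0.4398·30.0000] = 76.1695
Node d (S = 109): V_d = e^(−0.06)·[0.5602·30.0000 + 0.4398·0.0000] = 15.8278
Node 0 (S = 140): V_0 = e^(−0.06)·[0.5602·76.1695 + 0.4398·15.8278] = 46.7419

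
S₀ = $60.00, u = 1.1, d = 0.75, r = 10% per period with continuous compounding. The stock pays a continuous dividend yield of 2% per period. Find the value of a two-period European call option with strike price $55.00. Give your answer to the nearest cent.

Per-period risk-free factor R = e^0.1 = 1.1052; dividend-adjusted growth = e^(0.1−0.02) = 1.0833.
Risk-neutral probability p = (1.0833 − 0.75)/(1.1 − 0.75) = 0.3333/0.3500 = 0.9522
Terminal stock prices: S_uu = 72.6, S_ud = 49.5, S_dd = 33.75
Terminal payoffs (S − K): max(17.6, 0) = 17.6, max(-5.5, 0) = 0, max(-21.25, 0) = 0
Node u (S = 66): V_u = e^(−0.1)·[0.9522·17.6000 + 0.0478·0.0000] = 15.1647
Node d (S = 45): V_d = e^(−0.1)·[0.9522·0.0000 + 0.0478·0.0000] = 0.0000
Node 0 (S = 60): V_0 = e^(−0.1)·[0.9522·15.1647 + 0.0478·0.0000] = 13.0664

$13.07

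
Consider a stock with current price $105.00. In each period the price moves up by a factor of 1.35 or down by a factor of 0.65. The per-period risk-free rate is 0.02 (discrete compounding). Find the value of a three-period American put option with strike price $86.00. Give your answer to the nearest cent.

Risk-neutral probability p = (1 + 0.02 − 0.65)/(1.35 − 0.65) = 0.3700/0.7000 = 0.5286
Terminal stock prices: S_uuu = 258.3, S_uud = 124.4, S_udd = 59.89, S_ddd = 28.84
Terminal payoffs (K − S): max(-172.3, 0) = 0, max(-38.39, 0) = 0, max(26.11, 0) = 26.11, max(57.16, 0) = 57.16
Node uu (S = 191.4): continuation = 1/1.02·[0.5286·0.0000 + 0.4714·0.0000] = 0.0000; exercise value = 0.0000 ≤ continuation, so V_uu = 0.0000
Node ud (S = 92.14): continuation = 1/1.02·[0.5286·0.0000 + 0.4714·26.1106] = 12.0679; exercise value = 0.0000 ≤ continuation, so V_ud = 12.0679
Node dd (S = 44.36): continuation = 1/1.02·[0.5286·26.1106 + 0.4714·57.1644] = 39.9512; exercise value = 41.6375 > continuation, so V_dd = 41.6375 (exercise)
Node u (S = 141.8): continuation = 1/1.02·[0.5286·0.0000 + 0.4714·12.0679] = 5.5776; exercise value = 0.0000 ≤ continuation, so V_u = 5.5776
Node d (S = 68.25): continuation = 1/1.02·[0.5286·12.0679 + 0.4714·41.6375] = 25.4979; exercise value = 17.7500 ≤ continuation, so V_d = 25.4979
Node 0 (S = 105): continuation = 1/1.02·[0.5286·5.5776 + 0.4714·25.4979] = 14.6751; exercise value = 0.0000 ≤ continuation, so V_0 = 14.6751

$14.68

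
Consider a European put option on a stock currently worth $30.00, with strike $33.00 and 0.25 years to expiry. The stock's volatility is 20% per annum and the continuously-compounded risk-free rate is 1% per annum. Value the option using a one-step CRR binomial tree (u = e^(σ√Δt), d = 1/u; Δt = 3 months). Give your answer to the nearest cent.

CRR parameters: u = e^(σ√Δt) = e^(0.2·√0.25) = 1.1052, d = 1/u = 0.9048
Per-period rate: rΔt = 0.01·0.25 = 0.0025, so R = e^0.0025 = 1.0025
Risk-neutral probability p = (e^0.0025 − 0.9048)/(1.1052 − 0.9048) = 0.0977/0.2003 = 0.4875
Terminal stock prices: S_u = 33.16, S_d = 27.15
Terminal payoffs (K − S): max(-0.1551, 0) = 0, max(5.855, 0) = 5.855
Node 0 (S = 30): V_0 = e^(−0.0025)·[0.4875·0.0000 + 0.5125·5.8549] = 2.9930

$2.99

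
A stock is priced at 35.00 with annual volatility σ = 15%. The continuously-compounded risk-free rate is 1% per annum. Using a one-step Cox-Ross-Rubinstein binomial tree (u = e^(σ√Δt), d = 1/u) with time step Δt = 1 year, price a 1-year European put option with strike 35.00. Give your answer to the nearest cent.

2.43

CRR parameters: u = e^(σ√Δt) = e^(0.15·√1) = 1.1618, d = 1/u = 0.8607
Per-period rate: rΔt = 0.01·1 = 0.01, so R = e^0.01 = 1.0101
Risk-neutral probability p = (e^0.01 − 0.8607)/(1.1618 − 0.8607) = 0.1493/0.3011 = 0.4959
Terminal stock prices: S_u = 40.66, S_d = 30.12
Terminal payoffs (K − S): max(-5.664, 0) = 0, max(4.875, 0) = 4.875
Node 0 (S = 35): V_0 = e^(−0.01)·[0.4959·0.0000 + 0.5041·4.8752] = 2.4329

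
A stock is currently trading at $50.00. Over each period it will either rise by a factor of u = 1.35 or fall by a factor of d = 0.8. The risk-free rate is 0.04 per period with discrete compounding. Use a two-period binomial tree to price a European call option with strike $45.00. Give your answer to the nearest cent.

$12.21

Risk-neutral probability p = (1 + 0.04 − 0.8)/(1.35 − 0.8) = 0.2400/0.5500 = 0.4364
Terminal stock prices: S_uu = 91.13, S_ud = 54, S_dd = 32
Terminal payoffs (S − K): max(46.13, 0) = 46.13, max(9, 0) = 9, max(-13, 0) = 0
Node u (S = 67.5): V_u = 1/1.04·[0.4364·46.1250 + 0.5636·9.0000] = 24.2308
Node d (S = 40): V_d = 1/1.04·[0.4364·9.0000 + 0.5636·0.0000] = 3.7762
Node 0 (S = 50): V_0 = 1/1.04·[0.4364·24.2308 + 0.5636·3.7762] = 12.2133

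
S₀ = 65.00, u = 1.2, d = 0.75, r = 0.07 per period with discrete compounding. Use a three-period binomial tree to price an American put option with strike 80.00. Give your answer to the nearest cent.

15.00

Risk-neutral probability p = (1 + 0.07 − 0.75)/(1.2 − 0.75) = 0.3200/0.4500 = 0.7111
Terminal stock prices: S_uuu = 112.3, S_uud = 70.2, S_udd = 43.88, S_ddd = 27.42
Terminal payoffs (K − S): max(-32.32, 0) = 0, max(9.8, 0) = 9.8, max(36.12, 0) = 36.12, max(52.58, 0) = 52.58
Node uu (S = 93.6): continuation = 1/1.07·[0.7111·0.0000 + 0.2889·9.8000] = 2.6459; exercise value = 0.0000 ≤ continuation, so V_uu = 2.6459
Node ud (S = 58.5): continuation = 1/1.07·[0.7111·9.8000 + 0.2889·36.1250] = 16.2664; exercise value = 21.5000 > continuation, so V_ud = 21.5000 (exercise)
Node dd (S = 36.56): continuation = 1/1.07·[0.7111·36.1250 + 0.2889·52.5781] = 38.2039; exercise value = 43.4375 > continuation, so V_dd = 43.4375 (exercise)
Node u (S = 78): continuation = 1/1.07·[0.7111·2.6459 + 0.2889·21.5000] = 7.5632; exercise value = 2.0000 ≤ continuation, so V_u = 7.5632
Node d (S = 48.75): continuation = 1/1.07·[0.7111·21.5000 + 0.2889·43.4375] = 26.0164; exercise value = 31.2500 > continuation, so V_d = 31.2500 (exercise)
Node 0 (S = 65): continuation = 1/1.07·[0.7111·7.5632 + 0.2889·31.2500] = 13.4636; exercise value = 15.0000 > continuation, so V_0 = 15.0000 (exercise)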